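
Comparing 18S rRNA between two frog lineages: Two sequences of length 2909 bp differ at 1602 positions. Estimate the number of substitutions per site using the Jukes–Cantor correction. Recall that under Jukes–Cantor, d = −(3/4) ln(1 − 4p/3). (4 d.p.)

p = 1602/2909 ≈ 0.550705.
d = −(3/4) ln(1 − 4p/3) = −0.75 ln(1 − 0.734273) = −0.75 ln(0.265727)
  = −0.75 × (-1.325286) = 0.993965 substitutions/site.

0.9940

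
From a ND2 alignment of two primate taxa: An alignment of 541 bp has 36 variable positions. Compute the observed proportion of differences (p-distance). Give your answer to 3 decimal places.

0.067

p = 36/541 = 0.066543… ≈ 0.067 (to 3 d.p.).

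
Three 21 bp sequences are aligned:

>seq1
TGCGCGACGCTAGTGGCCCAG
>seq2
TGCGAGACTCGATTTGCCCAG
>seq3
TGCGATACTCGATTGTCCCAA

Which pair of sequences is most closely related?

seq2 and seq3

seq1–seq2: 5/21 differ, p = 0.238, d = 0.286.
seq1–seq3: 7/21 differ, p = 0.333, d = 0.441.
seq2–seq3: 4/21 differ, p = 0.190, d = 0.220.
The smallest distance is between seq2 and seq3.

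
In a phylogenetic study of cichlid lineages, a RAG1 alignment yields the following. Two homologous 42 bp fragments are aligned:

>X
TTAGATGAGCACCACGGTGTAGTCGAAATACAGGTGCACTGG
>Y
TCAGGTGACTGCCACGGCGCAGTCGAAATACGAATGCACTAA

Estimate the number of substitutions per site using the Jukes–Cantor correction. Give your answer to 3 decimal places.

The sequences differ at 12 of 42 sites, so p = 12/42 ≈ 0.285714.
d = −(3/4) ln(1 − 4p/3) = −0.75 ln(1 − 0.380952) = −0.75 ln(0.619048)
  = −0.75 × (-0.479572) = 0.359679 substitutions/site.

0.360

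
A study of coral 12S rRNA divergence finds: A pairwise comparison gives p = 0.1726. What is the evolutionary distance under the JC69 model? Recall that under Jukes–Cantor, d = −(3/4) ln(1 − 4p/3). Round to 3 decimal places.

d = −(3/4) ln(1 − 4p/3) = −0.75 ln(1 − 0.230133) = −0.75 ln(0.769867)
  = −0.75 × (-0.261538) = 0.196154 substitutions/site.

0.196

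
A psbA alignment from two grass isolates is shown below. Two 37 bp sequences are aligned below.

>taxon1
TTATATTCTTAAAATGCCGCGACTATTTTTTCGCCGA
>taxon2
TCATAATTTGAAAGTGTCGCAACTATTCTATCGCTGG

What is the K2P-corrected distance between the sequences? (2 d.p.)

0.40

Of 37 sites, 8 differences are transitions and 3 are transversions, so P = 8/37 ≈ 0.216216 and Q = 3/37 ≈ 0.081081.
Under the Kimura two-parameter model, d = −½ ln(1 − 2P − Q) − ¼ ln(1 − 2Q).
1 − 2P − Q = 0.486487, giving −½ ln(0.486487) = 0.360273.
1 − 2Q = 0.837838, giving −¼ ln(0.837838) = 0.044233.
d = 0.360273 + 0.044233 = 0.404506.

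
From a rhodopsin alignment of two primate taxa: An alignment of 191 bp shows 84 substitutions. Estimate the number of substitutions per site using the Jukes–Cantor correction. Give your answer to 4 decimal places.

0.6621

p = 84/191 ≈ 0.439791.
d = −(3/4) ln(1 − 4p/3) = −0.75 ln(1 − 0.586388) = −0.75 ln(0.413612)
  = −0.75 × (-0.882827) = 0.662120 substitutions/site.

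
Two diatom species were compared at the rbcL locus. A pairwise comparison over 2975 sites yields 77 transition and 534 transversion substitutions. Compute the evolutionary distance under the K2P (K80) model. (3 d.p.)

P = 77/2975 ≈ 0.025882 and Q = 534/2975 ≈ 0.179496.
Under the Kimura two-parameter model, d = −½ ln(1 − 2P − Q) − ¼ ln(1 − 2Q).
1 − 2P − Q = 0.76874, giving −½ ln(0.76874) = 0.131501.
1 − 2Q = 0.641008, giving −¼ ln(0.641008) = 0.111178.
d = 0.131501 + 0.111178 = 0.242679.

0.243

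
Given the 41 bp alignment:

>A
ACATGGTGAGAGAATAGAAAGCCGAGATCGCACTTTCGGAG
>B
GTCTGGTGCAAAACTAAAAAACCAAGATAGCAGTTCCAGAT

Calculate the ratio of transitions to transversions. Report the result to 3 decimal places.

Transitions are A↔G and C↔T; transversions are all other mismatches.
Transitions: 9. Transversions: 6.
R = 9/6 = 1.500.

1.500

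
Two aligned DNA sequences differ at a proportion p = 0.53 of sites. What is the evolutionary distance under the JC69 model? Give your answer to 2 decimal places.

0.92

d = −(3/4) ln(1 − 4p/3) = −0.75 ln(1 − 0.706667) = −0.75 ln(0.293333)
  = −0.75 × (-1.226447) = 0.919835 substitutions/site.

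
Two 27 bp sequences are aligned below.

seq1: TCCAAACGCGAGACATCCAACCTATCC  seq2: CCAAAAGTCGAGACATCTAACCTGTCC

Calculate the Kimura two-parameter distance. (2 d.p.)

Of 27 sites, 3 differences are transitions and 3 are transversions, so P = 3/27 ≈ 0.111111 and Q = 3/27 ≈ 0.111111.
Under the Kimura two-parameter model, d = −½ ln(1 − 2P − Q) − ¼ ln(1 − 2Q).
1 − 2P − Q = 0.666667, giving −½ ln(0.666667) = 0.202732.
1 − 2Q = 0.777778, giving −¼ ln(0.777778) = 0.062829.
d = 0.202732 + 0.062829 = 0.265561.

0.27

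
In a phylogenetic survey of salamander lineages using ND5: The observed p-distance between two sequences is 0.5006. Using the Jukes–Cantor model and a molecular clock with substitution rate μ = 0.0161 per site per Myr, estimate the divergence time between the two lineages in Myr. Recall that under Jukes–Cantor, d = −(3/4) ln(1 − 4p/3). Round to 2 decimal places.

d = −(3/4) ln(1 − 4p/3) = −0.75 ln(1 − 0.667467) = −0.75 ln(0.332533)
  = −0.75 × (-1.101016) = 0.825762 substitutions/site.
Under a molecular clock d = 2μt, so t = d/(2μ) = 0.825762 / (2 × 0.0161) = 25.64 Myr.

25.64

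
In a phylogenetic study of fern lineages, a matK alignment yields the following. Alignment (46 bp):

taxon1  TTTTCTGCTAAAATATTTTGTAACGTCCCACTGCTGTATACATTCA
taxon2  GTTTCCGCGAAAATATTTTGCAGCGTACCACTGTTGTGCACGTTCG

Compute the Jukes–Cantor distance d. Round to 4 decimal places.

0.2880

The sequences differ at 11 of 46 sites, so p = 11/46 ≈ 0.23913.
d = −(3/4) ln(1 − 4p/3) = −0.75 ln(1 − 0.31884) = −0.75 ln(0.68116)
  = −0.75 × (-0.383958) = 0.287969 substitutions/site.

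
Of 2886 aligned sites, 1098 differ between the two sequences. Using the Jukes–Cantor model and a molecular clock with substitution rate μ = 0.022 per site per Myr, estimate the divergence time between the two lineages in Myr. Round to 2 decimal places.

p = 1098/2886 ≈ 0.380457.
d = −(3/4) ln(1 − 4p/3) = −0.75 ln(1 − 0.507276) = −0.75 ln(0.492724)
  = −0.75 × (-0.707806) = 0.530855 substitutions/site.
Under a molecular clock d = 2μt, so t = d/(2μ) = 0.530855 / (2 × 0.022) = 12.06 Myr.

12.06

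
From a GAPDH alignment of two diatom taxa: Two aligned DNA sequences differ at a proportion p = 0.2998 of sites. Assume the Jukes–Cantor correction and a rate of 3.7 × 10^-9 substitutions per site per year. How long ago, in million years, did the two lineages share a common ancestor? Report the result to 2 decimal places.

d = −(3/4) ln(1 − 4p/3) = −0.75 ln(1 − 0.399733) = −0.75 ln(0.600267)
  = −0.75 × (-0.510381) = 0.382786 substitutions/site.
Under a molecular clock d = 2μt, so t = d/(2μ) = 0.382786 / (2 × 3.7 × 10^-9) = 51.73 million years.

51.73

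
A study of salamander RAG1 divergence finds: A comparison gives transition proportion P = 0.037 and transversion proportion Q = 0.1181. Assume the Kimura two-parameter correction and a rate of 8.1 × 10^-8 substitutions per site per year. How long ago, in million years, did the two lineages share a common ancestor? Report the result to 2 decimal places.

1.07

Under the Kimura two-parameter model, d = −½ ln(1 − 2P − Q) − ¼ ln(1 − 2Q).
1 − 2P − Q = 0.8079, giving −½ ln(0.8079) = 0.106658.
1 − 2Q = 0.7638, giving −¼ ln(0.7638) = 0.067362.
d = 0.106658 + 0.067362 = 0.174020.
Under a molecular clock d = 2μt, so t = d/(2μ) = 0.174020 / (2 × 8.1 × 10^-8) = 1.07 million years.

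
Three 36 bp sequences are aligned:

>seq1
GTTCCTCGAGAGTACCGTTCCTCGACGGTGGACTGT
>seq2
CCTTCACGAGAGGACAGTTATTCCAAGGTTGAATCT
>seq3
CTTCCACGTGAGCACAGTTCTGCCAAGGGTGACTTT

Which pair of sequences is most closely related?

seq2 and seq3

seq1–seq2: 13/36 differ, p = 0.361, d = 0.493.
seq1–seq3: 12/36 differ, p = 0.333, d = 0.441.
seq2–seq3: 9/36 differ, p = 0.250, d = 0.304.
The smallest distance is between seq2 and seq3.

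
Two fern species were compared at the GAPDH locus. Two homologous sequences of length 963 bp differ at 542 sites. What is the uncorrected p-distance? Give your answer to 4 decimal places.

p = 542/963 = 0.562824… ≈ 0.5628 (to 4 d.p.).

0.5628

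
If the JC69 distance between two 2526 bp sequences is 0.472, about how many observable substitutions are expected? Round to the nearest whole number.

885

Invert JC69: p = (3/4)(1 − e^(−4d/3)) = 0.75 × (1 − e^(-0.629333)) = 0.75 × (1 − 0.532947) = 0.350290.
Expected differing sites = pL ≈ 0.350290 × 2526 = 884.83254 ≈ 885.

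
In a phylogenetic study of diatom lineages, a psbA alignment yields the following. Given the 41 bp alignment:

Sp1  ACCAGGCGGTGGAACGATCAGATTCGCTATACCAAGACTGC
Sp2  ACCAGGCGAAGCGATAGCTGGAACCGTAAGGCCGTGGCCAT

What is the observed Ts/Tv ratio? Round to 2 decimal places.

2.67

Transitions are A↔G and C↔T; transversions are all other mismatches.
Transitions: 16. Transversions: 6.
R = 16/6 = 2.666666… ≈ 2.67 (to 2 d.p.).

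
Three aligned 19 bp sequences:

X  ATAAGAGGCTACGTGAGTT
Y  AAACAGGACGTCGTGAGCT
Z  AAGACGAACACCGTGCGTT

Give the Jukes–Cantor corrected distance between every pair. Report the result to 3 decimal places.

X–Y: 8/19 sites differ → p ≈ 0.421053, d = −0.75 ln(1 − 0.561404) = 0.618132 ≈ 0.618.
X–Z: 9/19 sites differ → p ≈ 0.473684, d = −0.75 ln(1 − 0.631579) = 0.748897 ≈ 0.749.
Y–Z: 8/19 sites differ → p ≈ 0.421053, d = −0.75 ln(1 − 0.561404) = 0.618132 ≈ 0.618.

d(X,Y) = 0.618, d(X,Z) = 0.749, d(Y,Z) = 0.618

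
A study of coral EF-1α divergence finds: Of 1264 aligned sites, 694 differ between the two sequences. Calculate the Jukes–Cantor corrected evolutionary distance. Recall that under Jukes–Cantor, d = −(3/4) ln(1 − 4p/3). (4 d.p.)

p = 694/1264 ≈ 0.549051.
d = −(3/4) ln(1 − 4p/3) = −0.75 ln(1 − 0.732068) = −0.75 ln(0.267932)
  = −0.75 × (-1.317022) = 0.987767 substitutions/site.

0.9878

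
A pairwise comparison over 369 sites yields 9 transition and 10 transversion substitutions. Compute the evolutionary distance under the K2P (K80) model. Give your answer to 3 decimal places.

0.053

P = 9/369 ≈ 0.02439 and Q = 10/369 ≈ 0.0271.
Under the Kimura two-parameter model, d = −½ ln(1 − 2P − Q) − ¼ ln(1 − 2Q).
1 − 2P − Q = 0.92412, giving −½ ln(0.92412) = 0.039457.
1 − 2Q = 0.9458, giving −¼ ln(0.9458) = 0.013931.
d = 0.039457 + 0.013931 = 0.053388.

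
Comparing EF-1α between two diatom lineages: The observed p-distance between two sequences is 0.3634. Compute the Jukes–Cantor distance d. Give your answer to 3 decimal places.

d = −(3/4) ln(1 − 4p/3) = −0.75 ln(1 − 0.484533) = −0.75 ln(0.515467)
  = −0.75 × (-0.662682) = 0.497012 substitutions/site.

0.497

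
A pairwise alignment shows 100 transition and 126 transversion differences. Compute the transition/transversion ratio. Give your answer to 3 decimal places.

R = 100/126 = 0.793650… ≈ 0.794 (to 3 d.p.).

0.794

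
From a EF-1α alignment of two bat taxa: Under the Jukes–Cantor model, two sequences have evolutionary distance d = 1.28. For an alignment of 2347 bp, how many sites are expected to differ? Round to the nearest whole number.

1441

Invert JC69: p = (3/4)(1 − e^(−4d/3)) = 0.75 × (1 − e^(-1.706667)) = 0.75 × (1 − 0.181470) = 0.613898.
Expected differing sites = pL ≈ 0.613898 × 2347 = 1440.818606 ≈ 1441.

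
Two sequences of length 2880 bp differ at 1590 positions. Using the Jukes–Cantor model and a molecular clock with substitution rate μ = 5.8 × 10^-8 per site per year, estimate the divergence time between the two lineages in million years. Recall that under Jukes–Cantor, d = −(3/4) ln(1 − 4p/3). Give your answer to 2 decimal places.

p = 1590/2880 ≈ 0.552083.
d = −(3/4) ln(1 − 4p/3) = −0.75 ln(1 − 0.736111) = −0.75 ln(0.263889)
  = −0.75 × (-1.332227) = 0.999170 substitutions/site.
Under a molecular clock d = 2μt, so t = d/(2μ) = 0.999170 / (2 × 5.8 × 10^-8) = 8.61 million years.

8.61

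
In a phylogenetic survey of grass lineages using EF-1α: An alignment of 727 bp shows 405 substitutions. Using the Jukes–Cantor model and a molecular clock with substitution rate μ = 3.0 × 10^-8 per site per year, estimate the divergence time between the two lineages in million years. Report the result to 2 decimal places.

16.97

p = 405/727 ≈ 0.557084.
d = −(3/4) ln(1 − 4p/3) = −0.75 ln(1 − 0.742779) = −0.75 ln(0.257221)
  = −0.75 × (-1.357820) = 1.018365 substitutions/site.
Under a molecular clock d = 2μt, so t = d/(2μ) = 1.018365 / (2 × 3.0 × 10^-8) = 16.97 million years.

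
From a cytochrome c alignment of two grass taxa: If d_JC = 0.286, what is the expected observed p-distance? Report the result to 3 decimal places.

0.238

p = (3/4)(1 − e^(−4d/3)) = 0.75 × (1 − e^(-0.381333)) = 0.75 × (1 − 0.682950) = 0.237788.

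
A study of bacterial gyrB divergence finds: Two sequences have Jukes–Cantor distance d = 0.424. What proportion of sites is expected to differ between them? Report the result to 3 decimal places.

p = (3/4)(1 − e^(−4d/3)) = 0.75 × (1 − e^(-0.565333)) = 0.75 × (1 − 0.568171) = 0.323872.

0.324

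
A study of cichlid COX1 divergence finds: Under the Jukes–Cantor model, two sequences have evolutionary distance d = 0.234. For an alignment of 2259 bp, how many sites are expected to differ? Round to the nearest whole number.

454

Invert JC69: p = (3/4)(1 − e^(−4d/3)) = 0.75 × (1 − e^(-0.312)) = 0.75 × (1 − 0.731982) = 0.201014.
Expected differing sites = pL ≈ 0.201014 × 2259 = 454.090626 ≈ 454.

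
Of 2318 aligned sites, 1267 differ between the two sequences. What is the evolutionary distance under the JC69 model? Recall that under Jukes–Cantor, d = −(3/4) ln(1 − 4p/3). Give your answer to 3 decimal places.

p = 1267/2318 ≈ 0.546592.
d = −(3/4) ln(1 − 4p/3) = −0.75 ln(1 − 0.728789) = −0.75 ln(0.271211)
  = −0.75 × (-1.304858) = 0.978644 substitutions/site.

0.979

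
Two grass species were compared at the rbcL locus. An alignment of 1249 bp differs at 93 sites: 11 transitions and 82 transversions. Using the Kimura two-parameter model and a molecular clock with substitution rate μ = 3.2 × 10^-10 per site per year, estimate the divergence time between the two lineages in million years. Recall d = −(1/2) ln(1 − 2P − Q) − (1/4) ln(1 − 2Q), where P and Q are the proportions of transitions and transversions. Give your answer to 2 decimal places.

P = 11/1249 ≈ 0.008807 and Q = 82/1249 ≈ 0.065653.
Under the Kimura two-parameter model, d = −½ ln(1 − 2P − Q) − ¼ ln(1 − 2Q).
1 − 2P − Q = 0.916733, giving −½ ln(0.916733) = 0.043470.
1 − 2Q = 0.868694, giving −¼ ln(0.868694) = 0.035191.
d = 0.043470 + 0.035191 = 0.078661.
Under a molecular clock d = 2μt, so t = d/(2μ) = 0.078661 / (2 × 3.2 × 10^-10) = 122.91 million years.

122.91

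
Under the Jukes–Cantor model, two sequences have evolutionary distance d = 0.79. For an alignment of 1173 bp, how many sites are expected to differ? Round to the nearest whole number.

573

Invert JC69: p = (3/4)(1 − e^(−4d/3)) = 0.75 × (1 − e^(-1.053333)) = 0.75 × (1 − 0.348773) = 0.488420.
Expected differing sites = pL ≈ 0.488420 × 1173 = 572.91666 ≈ 573.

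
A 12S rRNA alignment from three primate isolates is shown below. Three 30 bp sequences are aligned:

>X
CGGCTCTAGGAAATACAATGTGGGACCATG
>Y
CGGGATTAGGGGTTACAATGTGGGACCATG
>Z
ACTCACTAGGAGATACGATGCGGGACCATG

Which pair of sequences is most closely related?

X and Y

X–Y: 6/30 differ, p = 0.200, d = 0.233.
X–Z: 7/30 differ, p = 0.233, d = 0.280.
Y–Z: 9/30 differ, p = 0.300, d = 0.383.
The smallest distance is between X and Y.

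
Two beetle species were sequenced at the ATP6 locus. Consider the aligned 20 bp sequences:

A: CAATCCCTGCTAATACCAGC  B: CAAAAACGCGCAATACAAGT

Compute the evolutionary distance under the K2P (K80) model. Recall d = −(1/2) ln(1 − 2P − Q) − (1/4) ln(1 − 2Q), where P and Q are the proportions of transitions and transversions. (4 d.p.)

0.7002

Of 20 sites, 2 differences are transitions and 7 are transversions, so P = 2/20 = 0.1 and Q = 7/20 = 0.35.
Under the Kimura two-parameter model, d = −½ ln(1 − 2P − Q) − ¼ ln(1 − 2Q).
1 − 2P − Q = 0.45, giving −½ ln(0.45) = 0.399254.
1 − 2Q = 0.3, giving −¼ ln(0.3) = 0.300993.
d = 0.399254 + 0.300993 = 0.700247.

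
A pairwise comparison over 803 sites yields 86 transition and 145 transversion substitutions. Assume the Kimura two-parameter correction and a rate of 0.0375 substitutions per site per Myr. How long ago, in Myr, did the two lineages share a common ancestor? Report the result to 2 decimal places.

P = 86/803 ≈ 0.107098 and Q = 145/803 ≈ 0.180573.
Under the Kimura two-parameter model, d = −½ ln(1 − 2P − Q) − ¼ ln(1 − 2Q).
1 − 2P − Q = 0.605231, giving −½ ln(0.605231) = 0.251073.
1 − 2Q = 0.638854, giving −¼ ln(0.638854) = 0.112020.
d = 0.251073 + 0.112020 = 0.363093.
Under a molecular clock d = 2μt, so t = d/(2μ) = 0.363093 / (2 × 0.0375) = 4.84 Myr.

4.84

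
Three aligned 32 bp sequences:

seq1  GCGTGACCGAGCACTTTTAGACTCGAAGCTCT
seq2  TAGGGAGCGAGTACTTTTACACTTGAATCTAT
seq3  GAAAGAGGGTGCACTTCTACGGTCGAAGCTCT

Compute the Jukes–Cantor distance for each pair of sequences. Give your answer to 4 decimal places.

seq1–seq2: 9/32 sites differ → p = 0.28125, d = −0.75 ln(1 − 0.375) = 0.352503 ≈ 0.3525.
seq1–seq3: 10/32 sites differ → p = 0.3125, d = −0.75 ln(1 − 0.416667) = 0.404248 ≈ 0.4042.
seq2–seq3: 12/32 sites differ → p = 0.375, d = −0.75 ln(1 − 0.5) = 0.519860 ≈ 0.5199.

d(seq1,seq2) = 0.3525, d(seq1,seq3) = 0.4042, d(seq2,seq3) = 0.5199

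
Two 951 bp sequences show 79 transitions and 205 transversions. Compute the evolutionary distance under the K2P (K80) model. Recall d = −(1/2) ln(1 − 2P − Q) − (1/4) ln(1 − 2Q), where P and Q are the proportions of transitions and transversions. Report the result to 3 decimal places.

P = 79/951 ≈ 0.08307 and Q = 205/951 ≈ 0.215563.
Under the Kimura two-parameter model, d = −½ ln(1 − 2P − Q) − ¼ ln(1 − 2Q).
1 − 2P − Q = 0.618297, giving −½ ln(0.618297) = 0.240393.
1 − 2Q = 0.568874, giving −¼ ln(0.568874) = 0.141024.
d = 0.240393 + 0.141024 = 0.381417.

0.381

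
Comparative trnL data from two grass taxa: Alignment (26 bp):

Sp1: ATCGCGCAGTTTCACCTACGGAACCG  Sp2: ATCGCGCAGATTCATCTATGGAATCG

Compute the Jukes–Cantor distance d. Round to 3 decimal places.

0.172

The sequences differ at 4 of 26 sites (10, 15, 19, 24), so p = 4/26 ≈ 0.153846.
d = −(3/4) ln(1 − 4p/3) = −0.75 ln(1 − 0.205128) = −0.75 ln(0.794872)
  = −0.75 × (-0.229574) = 0.172181 substitutions/site.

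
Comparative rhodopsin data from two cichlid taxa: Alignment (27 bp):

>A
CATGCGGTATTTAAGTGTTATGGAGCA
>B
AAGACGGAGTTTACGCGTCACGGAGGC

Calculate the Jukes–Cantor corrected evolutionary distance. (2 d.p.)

0.59

The sequences differ at 11 of 27 sites, so p = 11/27 ≈ 0.407407.
d = −(3/4) ln(1 − 4p/3) = −0.75 ln(1 − 0.543209) = −0.75 ln(0.456791)
  = −0.75 × (-0.783529) = 0.587647 substitutions/site.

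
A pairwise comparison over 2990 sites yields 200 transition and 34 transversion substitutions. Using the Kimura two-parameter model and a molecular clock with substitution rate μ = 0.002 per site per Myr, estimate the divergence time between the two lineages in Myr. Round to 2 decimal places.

21.04

P = 200/2990 ≈ 0.06689 and Q = 34/2990 ≈ 0.011371.
Under the Kimura two-parameter model, d = −½ ln(1 − 2P − Q) − ¼ ln(1 − 2Q).
1 − 2P − Q = 0.854849, giving −½ ln(0.854849) = 0.078415.
1 − 2Q = 0.977258, giving −¼ ln(0.977258) = 0.005751.
d = 0.078415 + 0.005751 = 0.084166.
Under a molecular clock d = 2μt, so t = d/(2μ) = 0.084166 / (2 × 0.002) = 21.04 Myr.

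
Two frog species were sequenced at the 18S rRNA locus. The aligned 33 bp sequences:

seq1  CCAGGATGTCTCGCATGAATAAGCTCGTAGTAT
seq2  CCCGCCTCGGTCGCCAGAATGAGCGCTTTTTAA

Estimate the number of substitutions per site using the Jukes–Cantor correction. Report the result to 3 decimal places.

The sequences differ at 14 of 33 sites, so p = 14/33 ≈ 0.424242.
d = −(3/4) ln(1 − 4p/3) = −0.75 ln(1 − 0.565656) = −0.75 ln(0.434344)
  = −0.75 × (-0.833918) = 0.625439 substitutions/site.

0.625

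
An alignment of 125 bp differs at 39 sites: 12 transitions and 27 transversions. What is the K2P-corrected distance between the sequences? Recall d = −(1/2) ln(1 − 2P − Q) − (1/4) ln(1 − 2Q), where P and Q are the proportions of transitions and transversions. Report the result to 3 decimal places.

P = 12/125 = 0.096 and Q = 27/125 = 0.216.
Under the Kimura two-parameter model, d = −½ ln(1 − 2P − Q) − ¼ ln(1 − 2Q).
1 − 2P − Q = 0.592, giving −½ ln(0.592) = 0.262124.
1 − 2Q = 0.568, giving −¼ ln(0.568) = 0.141408.
d = 0.262124 + 0.141408 = 0.403532.

0.404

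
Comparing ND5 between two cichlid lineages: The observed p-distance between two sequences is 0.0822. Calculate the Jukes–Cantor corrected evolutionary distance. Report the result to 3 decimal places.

0.087

d = −(3/4) ln(1 − 4p/3) = −0.75 ln(1 − 0.1096) = −0.75 ln(0.8904)
  = −0.75 × (-0.116084) = 0.087063 substitutions/site.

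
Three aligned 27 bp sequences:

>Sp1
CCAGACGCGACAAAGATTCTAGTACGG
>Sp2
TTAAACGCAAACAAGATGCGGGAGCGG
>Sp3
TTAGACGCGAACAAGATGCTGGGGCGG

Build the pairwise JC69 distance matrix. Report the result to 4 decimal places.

d(Sp1,Sp2) = 0.5876, d(Sp1,Sp3) = 0.3770, d(Sp2,Sp3) = 0.1650

Sp1–Sp2: 11/27 sites differ → p ≈ 0.407407, d = −0.75 ln(1 − 0.543209) = 0.587647 ≈ 0.5876.
Sp1–Sp3: 8/27 sites differ → p ≈ 0.296296, d = −0.75 ln(1 − 0.395061) = 0.376971 ≈ 0.3770.
Sp2–Sp3: 4/27 sites differ → p ≈ 0.148148, d = −0.75 ln(1 − 0.197531) = 0.165047 ≈ 0.1650.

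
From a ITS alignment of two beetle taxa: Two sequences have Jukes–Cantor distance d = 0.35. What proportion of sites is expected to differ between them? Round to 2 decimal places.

0.28

p = (3/4)(1 − e^(−4d/3)) = 0.75 × (1 − e^(-0.466667)) = 0.75 × (1 − 0.627089) = 0.279683.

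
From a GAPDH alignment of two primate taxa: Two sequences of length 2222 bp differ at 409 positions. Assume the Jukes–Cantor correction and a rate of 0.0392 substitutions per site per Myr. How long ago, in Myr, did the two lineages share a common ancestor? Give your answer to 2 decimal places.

2.69

p = 409/2222 ≈ 0.184068.
d = −(3/4) ln(1 − 4p/3) = −0.75 ln(1 − 0.245424) = −0.75 ln(0.754576)
  = −0.75 × (-0.281599) = 0.211199 substitutions/site.
Under a molecular clock d = 2μt, so t = d/(2μ) = 0.211199 / (2 × 0.0392) = 2.69 Myr.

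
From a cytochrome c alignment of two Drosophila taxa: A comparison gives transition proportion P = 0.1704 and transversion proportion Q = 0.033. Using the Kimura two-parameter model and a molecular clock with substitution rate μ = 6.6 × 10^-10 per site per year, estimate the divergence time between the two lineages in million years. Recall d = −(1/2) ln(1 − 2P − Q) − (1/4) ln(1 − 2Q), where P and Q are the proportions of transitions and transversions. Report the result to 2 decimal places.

190.24

Under the Kimura two-parameter model, d = −½ ln(1 − 2P − Q) − ¼ ln(1 − 2Q).
1 − 2P − Q = 0.6262, giving −½ ln(0.6262) = 0.234043.
1 − 2Q = 0.934, giving −¼ ln(0.934) = 0.017070.
d = 0.234043 + 0.017070 = 0.251113.
Under a molecular clock d = 2μt, so t = d/(2μ) = 0.251113 / (2 × 6.6 × 10^-10) = 190.24 million years.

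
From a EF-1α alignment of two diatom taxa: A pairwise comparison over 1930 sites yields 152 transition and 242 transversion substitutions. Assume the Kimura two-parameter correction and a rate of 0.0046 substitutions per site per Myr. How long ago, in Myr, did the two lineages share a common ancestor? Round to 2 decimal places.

25.92

P = 152/1930 ≈ 0.078756 and Q = 242/1930 ≈ 0.125389.
Under the Kimura two-parameter model, d = −½ ln(1 − 2P − Q) − ¼ ln(1 − 2Q).
1 − 2P − Q = 0.717099, giving −½ ln(0.717099) = 0.166271.
1 − 2Q = 0.749222, giving −¼ ln(0.749222) = 0.072180.
d = 0.166271 + 0.072180 = 0.238451.
Under a molecular clock d = 2μt, so t = d/(2μ) = 0.238451 / (2 × 0.0046) = 25.92 Myr.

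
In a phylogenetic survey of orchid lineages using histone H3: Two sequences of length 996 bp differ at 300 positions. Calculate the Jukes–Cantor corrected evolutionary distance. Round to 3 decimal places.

p = 300/996 ≈ 0.301205.
d = −(3/4) ln(1 − 4p/3) = −0.75 ln(1 − 0.401607) = −0.75 ln(0.598393)
  = −0.75 × (-0.513508) = 0.385131 substitutions/site.

0.385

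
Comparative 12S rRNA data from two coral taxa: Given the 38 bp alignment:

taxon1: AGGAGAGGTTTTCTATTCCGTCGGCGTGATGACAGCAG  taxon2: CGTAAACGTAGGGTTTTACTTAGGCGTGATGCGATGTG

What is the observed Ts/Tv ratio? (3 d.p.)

Transitions are A↔G and C↔T; transversions are all other mismatches.
Transitions: 1. Transversions: 16.
R = 1/16 = 0.0625 ≈ 0.063 (to 3 d.p.).

0.063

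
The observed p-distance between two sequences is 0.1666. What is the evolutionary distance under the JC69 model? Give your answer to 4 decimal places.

0.1884

d = −(3/4) ln(1 − 4p/3) = −0.75 ln(1 − 0.222133) = −0.75 ln(0.777867)
  = −0.75 × (-0.251200) = 0.188400 substitutions/site.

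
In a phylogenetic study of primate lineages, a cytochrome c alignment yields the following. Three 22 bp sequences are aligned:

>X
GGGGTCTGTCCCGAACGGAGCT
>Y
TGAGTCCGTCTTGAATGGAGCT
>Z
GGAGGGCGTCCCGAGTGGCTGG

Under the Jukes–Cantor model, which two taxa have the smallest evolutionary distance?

X and Y

X–Y: 6/22 differ, p = 0.273, d = 0.339.
X–Z: 10/22 differ, p = 0.455, d = 0.699.
Y–Z: 10/22 differ, p = 0.455, d = 0.699.
The smallest distance is between X and Y.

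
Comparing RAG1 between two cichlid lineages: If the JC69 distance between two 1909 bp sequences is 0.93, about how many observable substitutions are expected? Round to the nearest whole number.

1017

Invert JC69: p = (3/4)(1 − e^(−4d/3)) = 0.75 × (1 − e^(-1.24)) = 0.75 × (1 − 0.289384) = 0.532962.
Expected differing sites = pL ≈ 0.532962 × 1909 = 1017.424458 ≈ 1017.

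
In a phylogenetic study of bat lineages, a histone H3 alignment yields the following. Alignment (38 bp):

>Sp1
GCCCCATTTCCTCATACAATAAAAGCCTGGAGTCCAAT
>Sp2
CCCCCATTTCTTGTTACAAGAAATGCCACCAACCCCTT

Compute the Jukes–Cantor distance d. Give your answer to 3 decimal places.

The sequences differ at 13 of 38 sites, so p = 13/38 ≈ 0.342105.
d = −(3/4) ln(1 − 4p/3) = −0.75 ln(1 − 0.45614) = −0.75 ln(0.54386)
  = −0.75 × (-0.609063) = 0.456797 substitutions/site.

0.457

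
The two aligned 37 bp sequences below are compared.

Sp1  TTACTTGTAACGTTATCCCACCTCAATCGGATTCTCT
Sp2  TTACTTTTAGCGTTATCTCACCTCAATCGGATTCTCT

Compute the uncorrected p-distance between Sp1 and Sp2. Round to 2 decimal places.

0.08

The sequences differ at 3 of 37 positions (sites 7, 10, 18).
p = 3/37 = 0.081081… ≈ 0.08 (to 2 d.p.).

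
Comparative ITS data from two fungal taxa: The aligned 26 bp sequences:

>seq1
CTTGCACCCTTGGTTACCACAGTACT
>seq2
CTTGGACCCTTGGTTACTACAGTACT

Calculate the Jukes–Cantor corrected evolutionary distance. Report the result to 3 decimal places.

0.081

The sequences differ at 2 of 26 sites (5, 18), so p = 2/26 ≈ 0.076923.
d = −(3/4) ln(1 − 4p/3) = −0.75 ln(1 − 0.102564) = −0.75 ln(0.897436)
  = −0.75 × (-0.108213) = 0.081160 substitutions/site.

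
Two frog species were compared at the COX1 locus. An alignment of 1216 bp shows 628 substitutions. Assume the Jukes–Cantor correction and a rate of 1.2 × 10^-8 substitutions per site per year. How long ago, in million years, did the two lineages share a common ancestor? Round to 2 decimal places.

p = 628/1216 ≈ 0.516447.
d = −(3/4) ln(1 − 4p/3) = −0.75 ln(1 − 0.688596) = −0.75 ln(0.311404)
  = −0.75 × (-1.166664) = 0.874998 substitutions/site.
Under a molecular clock d = 2μt, so t = d/(2μ) = 0.874998 / (2 × 1.2 × 10^-8) = 36.46 million years.

36.46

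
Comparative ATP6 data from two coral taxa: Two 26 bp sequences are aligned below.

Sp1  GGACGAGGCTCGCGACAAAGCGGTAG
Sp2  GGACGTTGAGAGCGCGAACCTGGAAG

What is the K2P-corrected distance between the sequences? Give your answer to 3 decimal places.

0.676

Of 26 sites, 1 differences are transitions and 10 are transversions, so P = 1/26 ≈ 0.038462 and Q = 10/26 ≈ 0.384615.
Under the Kimura two-parameter model, d = −½ ln(1 − 2P − Q) − ¼ ln(1 − 2Q).
1 − 2P − Q = 0.538461, giving −½ ln(0.538461) = 0.309520.
1 − 2Q = 0.23077, giving −¼ ln(0.23077) = 0.366583.
d = 0.309520 + 0.366583 = 0.676103.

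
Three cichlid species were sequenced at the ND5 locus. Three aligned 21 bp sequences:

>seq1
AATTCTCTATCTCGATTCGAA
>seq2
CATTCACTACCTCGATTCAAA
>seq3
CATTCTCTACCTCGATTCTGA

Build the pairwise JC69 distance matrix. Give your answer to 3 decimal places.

seq1–seq2: 4/21 sites differ → p ≈ 0.190476, d = −0.75 ln(1 − 0.253968) = 0.219740 ≈ 0.220.
seq1–seq3: 4/21 sites differ → p ≈ 0.190476, d = −0.75 ln(1 − 0.253968) = 0.219740 ≈ 0.220.
seq2–seq3: 3/21 sites differ → p ≈ 0.142857, d = −0.75 ln(1 − 0.190476) = 0.158482 ≈ 0.158.

d(seq1,seq2) = 0.220, d(seq1,seq3) = 0.220, d(seq2,seq3) = 0.158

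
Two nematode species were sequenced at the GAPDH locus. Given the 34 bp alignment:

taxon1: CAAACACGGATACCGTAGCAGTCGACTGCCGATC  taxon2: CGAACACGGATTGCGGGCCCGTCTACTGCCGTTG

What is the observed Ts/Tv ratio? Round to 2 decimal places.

Transitions are A↔G and C↔T; transversions are all other mismatches.
Transitions: 2. Transversions: 8.
R = 2/8 = 0.25.

0.25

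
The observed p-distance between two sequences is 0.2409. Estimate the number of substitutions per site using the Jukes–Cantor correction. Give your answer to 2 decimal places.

0.29

d = −(3/4) ln(1 − 4p/3) = −0.75 ln(1 − 0.3212) = −0.75 ln(0.6788)
  = −0.75 × (-0.387429) = 0.290572 substitutions/site.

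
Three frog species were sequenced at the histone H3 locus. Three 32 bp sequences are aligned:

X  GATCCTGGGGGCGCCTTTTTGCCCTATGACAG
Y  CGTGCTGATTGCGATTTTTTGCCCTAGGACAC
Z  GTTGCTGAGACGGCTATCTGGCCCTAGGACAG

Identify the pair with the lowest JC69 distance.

X–Y: 10/32 differ, p = 0.313, d = 0.404.
X–Z: 11/32 differ, p = 0.344, d = 0.460.
Y–Z: 11/32 differ, p = 0.344, d = 0.460.
The smallest distance is between X and Y.

X and Y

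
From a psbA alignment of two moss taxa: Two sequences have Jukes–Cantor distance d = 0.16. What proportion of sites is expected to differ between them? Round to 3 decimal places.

0.144

p = (3/4)(1 − e^(−4d/3)) = 0.75 × (1 − e^(-0.213333)) = 0.75 × (1 − 0.807887) = 0.144085.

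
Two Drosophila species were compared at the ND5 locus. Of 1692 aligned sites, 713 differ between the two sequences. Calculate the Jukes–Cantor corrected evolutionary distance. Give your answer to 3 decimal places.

0.619

p = 713/1692 ≈ 0.421395.
d = −(3/4) ln(1 − 4p/3) = −0.75 ln(1 − 0.56186) = −0.75 ln(0.43814)
  = −0.75 × (-0.825217) = 0.618913 substitutions/site.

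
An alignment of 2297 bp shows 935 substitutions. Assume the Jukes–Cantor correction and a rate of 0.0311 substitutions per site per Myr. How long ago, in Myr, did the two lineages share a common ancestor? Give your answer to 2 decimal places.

9.44

p = 935/2297 ≈ 0.407053.
d = −(3/4) ln(1 − 4p/3) = −0.75 ln(1 − 0.542737) = −0.75 ln(0.457263)
  = −0.75 × (-0.782497) = 0.586873 substitutions/site.
Under a molecular clock d = 2μt, so t = d/(2μ) = 0.586873 / (2 × 0.0311) = 9.44 Myr.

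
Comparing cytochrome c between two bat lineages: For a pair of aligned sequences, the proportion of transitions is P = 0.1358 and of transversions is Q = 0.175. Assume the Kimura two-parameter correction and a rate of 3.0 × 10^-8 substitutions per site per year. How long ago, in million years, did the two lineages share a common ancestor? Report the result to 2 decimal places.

6.73

Under the Kimura two-parameter model, d = −½ ln(1 − 2P − Q) − ¼ ln(1 − 2Q).
1 − 2P − Q = 0.5534, giving −½ ln(0.5534) = 0.295837.
1 − 2Q = 0.65, giving −¼ ln(0.65) = 0.107696.
d = 0.295837 + 0.107696 = 0.403533.
Under a molecular clock d = 2μt, so t = d/(2μ) = 0.403533 / (2 × 3.0 × 10^-8) = 6.73 million years.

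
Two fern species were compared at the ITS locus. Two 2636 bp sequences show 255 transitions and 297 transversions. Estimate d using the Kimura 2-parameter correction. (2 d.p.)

P = 255/2636 ≈ 0.096737 and Q = 297/2636 ≈ 0.112671.
Under the Kimura two-parameter model, d = −½ ln(1 − 2P − Q) − ¼ ln(1 − 2Q).
1 − 2P − Q = 0.693855, giving −½ ln(0.693855) = 0.182746.
1 − 2Q = 0.774658, giving −¼ ln(0.774658) = 0.063833.
d = 0.182746 + 0.063833 = 0.246579.

0.25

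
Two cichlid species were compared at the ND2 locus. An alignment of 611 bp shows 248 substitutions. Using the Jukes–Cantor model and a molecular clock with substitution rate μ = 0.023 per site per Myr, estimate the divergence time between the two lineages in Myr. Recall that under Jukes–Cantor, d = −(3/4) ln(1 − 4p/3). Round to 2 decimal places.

12.70

p = 248/611 ≈ 0.405892.
d = −(3/4) ln(1 − 4p/3) = −0.75 ln(1 − 0.541189) = −0.75 ln(0.458811)
  = −0.75 × (-0.779117) = 0.584338 substitutions/site.
Under a molecular clock d = 2μt, so t = d/(2μ) = 0.584338 / (2 × 0.023) = 12.70 Myr.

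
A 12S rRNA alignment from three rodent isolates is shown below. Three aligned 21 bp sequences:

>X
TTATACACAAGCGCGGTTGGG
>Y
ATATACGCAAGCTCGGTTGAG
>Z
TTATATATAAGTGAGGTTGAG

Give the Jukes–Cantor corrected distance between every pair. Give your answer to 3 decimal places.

X–Y: 4/21 sites differ → p ≈ 0.190476, d = −0.75 ln(1 − 0.253968) = 0.219740 ≈ 0.220.
X–Z: 5/21 sites differ → p ≈ 0.238095, d = −0.75 ln(1 − 0.31746) = 0.286451 ≈ 0.286.
Y–Z: 7/21 sites differ → p ≈ 0.333333, d = −0.75 ln(1 − 0.444444) = 0.440839 ≈ 0.441.

d(X,Y) = 0.220, d(X,Z) = 0.286, d(Y,Z) = 0.441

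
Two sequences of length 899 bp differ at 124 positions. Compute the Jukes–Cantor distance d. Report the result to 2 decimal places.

p = 124/899 ≈ 0.137931.
d = −(3/4) ln(1 − 4p/3) = −0.75 ln(1 − 0.183908) = −0.75 ln(0.816092)
  = −0.75 × (-0.203228) = 0.152421 substitutions/site.

0.15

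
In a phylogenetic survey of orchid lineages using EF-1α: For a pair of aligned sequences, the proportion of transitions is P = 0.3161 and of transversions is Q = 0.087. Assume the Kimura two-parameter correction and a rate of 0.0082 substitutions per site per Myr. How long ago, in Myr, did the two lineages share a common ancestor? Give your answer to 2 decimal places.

Under the Kimura two-parameter model, d = −½ ln(1 − 2P − Q) − ¼ ln(1 − 2Q).
1 − 2P − Q = 0.2808, giving −½ ln(0.2808) = 0.635056.
1 − 2Q = 0.826, giving −¼ ln(0.826) = 0.047790.
d = 0.635056 + 0.047790 = 0.682846.
Under a molecular clock d = 2μt, so t = d/(2μ) = 0.682846 / (2 × 0.0082) = 41.64 Myr.

41.64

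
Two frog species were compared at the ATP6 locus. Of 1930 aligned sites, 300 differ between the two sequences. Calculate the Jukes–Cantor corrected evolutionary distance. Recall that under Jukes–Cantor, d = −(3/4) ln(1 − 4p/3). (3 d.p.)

p = 300/1930 ≈ 0.15544.
d = −(3/4) ln(1 − 4p/3) = −0.75 ln(1 − 0.207253) = −0.75 ln(0.792747)
  = −0.75 × (-0.232251) = 0.174188 substitutions/site.

0.174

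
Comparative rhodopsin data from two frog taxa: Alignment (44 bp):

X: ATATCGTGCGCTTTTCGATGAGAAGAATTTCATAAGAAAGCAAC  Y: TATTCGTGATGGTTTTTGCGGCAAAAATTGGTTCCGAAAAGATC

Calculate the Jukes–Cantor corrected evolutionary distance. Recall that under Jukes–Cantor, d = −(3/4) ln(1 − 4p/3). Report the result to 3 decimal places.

0.824

The sequences differ at 22 of 44 sites, so p = 22/44 = 0.5.
d = −(3/4) ln(1 − 4p/3) = −0.75 ln(1 − 0.666667) = −0.75 ln(0.333333)
  = −0.75 × (-1.098613) = 0.823960 substitutions/site.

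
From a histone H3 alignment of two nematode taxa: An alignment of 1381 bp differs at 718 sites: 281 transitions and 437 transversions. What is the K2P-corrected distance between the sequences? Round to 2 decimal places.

P = 281/1381 ≈ 0.203476 and Q = 437/1381 ≈ 0.316437.
Under the Kimura two-parameter model, d = −½ ln(1 − 2P − Q) − ¼ ln(1 − 2Q).
1 − 2P − Q = 0.276611, giving −½ ln(0.276611) = 0.642572.
1 − 2Q = 0.367126, giving −¼ ln(0.367126) = 0.250513.
d = 0.642572 + 0.250513 = 0.893085.

0.89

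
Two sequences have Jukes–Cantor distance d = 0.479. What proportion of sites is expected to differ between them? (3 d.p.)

p = (3/4)(1 − e^(−4d/3)) = 0.75 × (1 − e^(-0.638667)) = 0.75 × (1 − 0.527996) = 0.354003.

0.354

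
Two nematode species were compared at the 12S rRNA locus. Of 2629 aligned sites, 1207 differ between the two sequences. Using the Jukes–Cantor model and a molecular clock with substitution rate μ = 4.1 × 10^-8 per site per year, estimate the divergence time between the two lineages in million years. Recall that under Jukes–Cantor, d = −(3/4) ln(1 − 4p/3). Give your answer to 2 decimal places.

8.66

p = 1207/2629 ≈ 0.45911.
d = −(3/4) ln(1 − 4p/3) = −0.75 ln(1 − 0.612147) = −0.75 ln(0.387853)
  = −0.75 × (-0.947129) = 0.710347 substitutions/site.
Under a molecular clock d = 2μt, so t = d/(2μ) = 0.710347 / (2 × 4.1 × 10^-8) = 8.66 million years.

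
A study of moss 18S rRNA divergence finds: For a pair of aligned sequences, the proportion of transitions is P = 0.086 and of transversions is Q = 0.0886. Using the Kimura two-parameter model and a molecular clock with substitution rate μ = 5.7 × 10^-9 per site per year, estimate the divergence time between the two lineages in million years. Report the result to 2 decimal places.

17.52

Under the Kimura two-parameter model, d = −½ ln(1 − 2P − Q) − ¼ ln(1 − 2Q).
1 − 2P − Q = 0.7394, giving −½ ln(0.7394) = 0.150958.
1 − 2Q = 0.8228, giving −¼ ln(0.8228) = 0.048761.
d = 0.150958 + 0.048761 = 0.199719.
Under a molecular clock d = 2μt, so t = d/(2μ) = 0.199719 / (2 × 5.7 × 10^-9) = 17.52 million years.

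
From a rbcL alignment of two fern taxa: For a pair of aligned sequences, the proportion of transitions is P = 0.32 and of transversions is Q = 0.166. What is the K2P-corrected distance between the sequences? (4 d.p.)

0.9208

Under the Kimura two-parameter model, d = −½ ln(1 − 2P − Q) − ¼ ln(1 − 2Q).
1 − 2P − Q = 0.194, giving −½ ln(0.194) = 0.819949.
1 − 2Q = 0.668, giving −¼ ln(0.668) = 0.100867.
d = 0.819949 + 0.100867 = 0.920816.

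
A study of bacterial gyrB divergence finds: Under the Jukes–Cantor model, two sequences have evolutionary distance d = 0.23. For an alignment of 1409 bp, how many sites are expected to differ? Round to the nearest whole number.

279

Invert JC69: p = (3/4)(1 − e^(−4d/3)) = 0.75 × (1 − e^(-0.306667)) = 0.75 × (1 − 0.735896) = 0.198078.
Expected differing sites = pL ≈ 0.198078 × 1409 = 279.091902 ≈ 279.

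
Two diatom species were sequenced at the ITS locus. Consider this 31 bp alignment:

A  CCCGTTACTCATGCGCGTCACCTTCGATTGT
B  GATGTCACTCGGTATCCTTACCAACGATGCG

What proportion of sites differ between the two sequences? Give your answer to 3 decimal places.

The sequences differ at 16 of 31 positions.
p = 16/31 = 0.516129… ≈ 0.516 (to 3 d.p.).

0.516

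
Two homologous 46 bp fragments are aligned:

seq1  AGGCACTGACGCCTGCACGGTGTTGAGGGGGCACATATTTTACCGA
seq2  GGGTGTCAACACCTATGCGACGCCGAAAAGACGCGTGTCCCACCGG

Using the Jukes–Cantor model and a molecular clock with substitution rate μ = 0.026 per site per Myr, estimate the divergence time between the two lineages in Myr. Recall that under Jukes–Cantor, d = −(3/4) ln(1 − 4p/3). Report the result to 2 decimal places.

The sequences differ at 25 of 46 sites, so p = 25/46 ≈ 0.543478.
d = −(3/4) ln(1 − 4p/3) = −0.75 ln(1 − 0.724637) = −0.75 ln(0.275363)
  = −0.75 × (-1.289665) = 0.967249 substitutions/site.
Under a molecular clock d = 2μt, so t = d/(2μ) = 0.967249 / (2 × 0.026) = 18.60 Myr.

18.60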